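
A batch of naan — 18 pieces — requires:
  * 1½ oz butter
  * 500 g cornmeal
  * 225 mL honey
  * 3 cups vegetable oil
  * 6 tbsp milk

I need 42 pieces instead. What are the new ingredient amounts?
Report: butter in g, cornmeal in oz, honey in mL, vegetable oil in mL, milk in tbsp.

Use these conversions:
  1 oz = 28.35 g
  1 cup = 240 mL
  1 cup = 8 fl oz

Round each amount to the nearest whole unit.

butter: 99 g; cornmeal: 41 oz; honey: 525 mL; vegetable oil: 1680 mL; milk: 14 tbsp

Scaling factor: 42/18 = 7/3.
butter: 1.5 oz × 7/3 × 28.35 g/oz ≈ 99 g
cornmeal: 500 g × 7/3 ÷ 28.35 g/oz ≈ 41 oz
honey: 225 mL × 7/3 = 525 mL
vegetable oil: 3 cup × 7/3 × 240 mL/cup = 1680 mL
milk: 6 tbsp × 7/3 = 14 tbsp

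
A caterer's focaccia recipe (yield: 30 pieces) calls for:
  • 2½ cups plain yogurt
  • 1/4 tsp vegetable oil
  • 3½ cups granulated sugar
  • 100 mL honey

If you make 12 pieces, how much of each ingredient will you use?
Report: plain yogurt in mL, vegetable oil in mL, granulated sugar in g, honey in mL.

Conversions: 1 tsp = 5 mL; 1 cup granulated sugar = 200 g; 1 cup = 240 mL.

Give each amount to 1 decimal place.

plain yogurt: 240.0 mL; vegetable oil: 0.5 mL; granulated sugar: 280.0 g; honey: 40.0 mL

Scaling factor: 12/30 = 2/5 = 0.4.
plain yogurt: 2.5 cup × 2/5 × 240 mL/cup = 240.0 mL
vegetable oil: 0.25 tsp × 2/5 × 5 mL/tsp = 0.5 mL
granulated sugar: 3.5 cup × 2/5 × 200 g/cup = 280.0 g
honey: 100 mL × 2/5 = 40.0 mL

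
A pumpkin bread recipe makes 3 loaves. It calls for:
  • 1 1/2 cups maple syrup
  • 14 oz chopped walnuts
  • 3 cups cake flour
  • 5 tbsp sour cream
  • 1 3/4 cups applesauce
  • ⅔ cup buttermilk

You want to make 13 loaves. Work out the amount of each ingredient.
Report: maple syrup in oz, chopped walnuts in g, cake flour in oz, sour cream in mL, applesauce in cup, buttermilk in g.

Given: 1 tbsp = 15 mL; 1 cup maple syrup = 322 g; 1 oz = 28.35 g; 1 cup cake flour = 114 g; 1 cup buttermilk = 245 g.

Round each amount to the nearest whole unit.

maple syrup: 74 oz; chopped walnuts: 1720 g; cake flour: 52 oz; sour cream: 325 mL; applesauce: 8 cup; buttermilk: 708 g

Scaling factor: 13/3.
maple syrup: 1.5 cup × 13/3 × 322 g/cup ÷ 28.35 g/oz ≈ 74 oz
chopped walnuts: 14 oz × 13/3 × 28.35 g/oz ≈ 1720 g
cake flour: 3 cup × 13/3 × 114 g/cup ÷ 28.35 g/oz ≈ 52 oz
sour cream: 5 tbsp × 13/3 × 15 mL/tbsp = 325 mL
applesauce: 1.75 cup × 13/3 ≈ 8 cup
buttermilk: 2/3 cup × 13/3 × 245 g/cup ≈ 708 g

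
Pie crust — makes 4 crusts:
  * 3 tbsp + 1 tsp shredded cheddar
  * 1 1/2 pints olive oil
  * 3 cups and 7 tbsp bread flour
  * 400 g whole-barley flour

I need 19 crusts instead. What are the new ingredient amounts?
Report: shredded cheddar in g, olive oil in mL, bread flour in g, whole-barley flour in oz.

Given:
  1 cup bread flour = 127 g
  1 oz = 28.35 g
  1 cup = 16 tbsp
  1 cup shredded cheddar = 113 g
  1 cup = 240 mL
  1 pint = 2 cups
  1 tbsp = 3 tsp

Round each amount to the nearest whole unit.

shredded cheddar: 112 g; olive oil: 3420 mL; bread flour: 2074 g; whole-barley flour: 67 oz

Scaling factor: 19/4 = 4.75.
shredded cheddar: (3 tbsp + 1 tsp = 10/3 tbsp) × 19/4 ÷ 16 tbsp/cup × 113 g/cup ≈ 112 g
olive oil: 1.5 pint × 19/4 × 2 cup/pint × 240 mL/cup = 3420 mL
bread flour: (3 cup + 7 tbsp = 3.4375 cup) × 19/4 × 127 g/cup ≈ 2074 g
whole-barley flour: 400 g × 19/4 ÷ 28.35 g/oz ≈ 67 oz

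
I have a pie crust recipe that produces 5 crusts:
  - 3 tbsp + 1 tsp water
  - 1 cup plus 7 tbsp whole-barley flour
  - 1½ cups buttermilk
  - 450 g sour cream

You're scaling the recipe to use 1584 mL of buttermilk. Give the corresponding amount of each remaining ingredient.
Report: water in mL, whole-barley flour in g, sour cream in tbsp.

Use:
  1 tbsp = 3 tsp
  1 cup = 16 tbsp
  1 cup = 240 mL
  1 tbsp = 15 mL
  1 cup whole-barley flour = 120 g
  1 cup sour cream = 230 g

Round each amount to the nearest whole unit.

water: 220 mL; whole-barley flour: 759 g; sour cream: 138 tbsp

The original recipe has 360 mL of buttermilk, so the scaling factor is 1584 ÷ 360 = 22/5 = 4.4.
water: (3 tbsp + 1 tsp = 10/3 tbsp) × 22/5 × 15 mL/tbsp = 220 mL
whole-barley flour: (1 cup + 7 tbsp = 1.4375 cup) × 22/5 × 120 g/cup = 759 g
sour cream: 450 g × 22/5 ÷ 230 g/cup × 16 tbsp/cup ≈ 138 tbsp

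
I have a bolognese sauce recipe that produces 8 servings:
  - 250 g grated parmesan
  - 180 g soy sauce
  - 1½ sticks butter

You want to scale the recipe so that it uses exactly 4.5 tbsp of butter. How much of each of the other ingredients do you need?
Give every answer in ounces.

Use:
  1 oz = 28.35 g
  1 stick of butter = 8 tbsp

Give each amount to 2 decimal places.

grated parmesan: 3.31 oz; soy sauce: 2.38 oz

The original recipe has 12 tbsp of butter, so the scaling factor is 4.5 ÷ 12 = 3/8 = 0.375.
grated parmesan: 250 g × 3/8 ÷ 28.35 g/oz ≈ 3.31 oz
soy sauce: 180 g × 3/8 ÷ 28.35 g/oz ≈ 2.38 oz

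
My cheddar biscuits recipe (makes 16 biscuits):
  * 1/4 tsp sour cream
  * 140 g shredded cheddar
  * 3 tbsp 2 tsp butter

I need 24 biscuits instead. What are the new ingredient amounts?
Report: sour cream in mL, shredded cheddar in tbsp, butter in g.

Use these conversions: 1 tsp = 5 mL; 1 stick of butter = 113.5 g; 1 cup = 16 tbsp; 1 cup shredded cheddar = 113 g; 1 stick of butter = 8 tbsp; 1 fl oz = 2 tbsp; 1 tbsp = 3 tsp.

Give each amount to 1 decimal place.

Scaling factor: 24/16 = 3/2 = 1.5.
sour cream: 0.25 tsp × 3/2 × 5 mL/tsp ≈ 1.9 mL
shredded cheddar: 140 g × 3/2 ÷ 113 g/cup × 16 tbsp/cup ≈ 29.7 tbsp
butter: (3 tbsp + 2 tsp = 11/3 tbsp) × 3/2 ÷ 8 tbsp/stick × 113.5 g/stick ≈ 78.0 g

sour cream: 1.9 mL; shredded cheddar: 29.7 tbsp; butter: 78.0 g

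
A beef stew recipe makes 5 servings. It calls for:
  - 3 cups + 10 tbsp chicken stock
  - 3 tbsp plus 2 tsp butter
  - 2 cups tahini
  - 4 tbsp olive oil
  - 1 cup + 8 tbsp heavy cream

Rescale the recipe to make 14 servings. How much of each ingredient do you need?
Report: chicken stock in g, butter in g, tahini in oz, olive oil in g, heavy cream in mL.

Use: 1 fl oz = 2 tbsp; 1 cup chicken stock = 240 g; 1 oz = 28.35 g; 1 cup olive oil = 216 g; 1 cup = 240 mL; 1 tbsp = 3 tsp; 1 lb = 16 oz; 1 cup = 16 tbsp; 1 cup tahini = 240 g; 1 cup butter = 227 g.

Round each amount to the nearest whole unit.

Scaling factor: 14/5 = 2.8.
chicken stock: (3 cup + 10 tbsp = 3.625 cup) × 14/5 × 240 g/cup = 2436 g
butter: (3 tbsp + 2 tsp = 11/3 tbsp) × 14/5 ÷ 16 tbsp/cup × 227 g/cup ≈ 146 g
tahini: 2 cup × 14/5 × 240 g/cup ÷ 28.35 g/oz ≈ 47 oz
olive oil: 4 tbsp × 14/5 ÷ 16 tbsp/cup × 216 g/cup ≈ 151 g
heavy cream: (1 cup + 8 tbsp = 1.5 cup) × 14/5 × 240 mL/cup = 1008 mL

chicken stock: 2436 g; butter: 146 g; tahini: 47 oz; olive oil: 151 g; heavy cream: 1008 mL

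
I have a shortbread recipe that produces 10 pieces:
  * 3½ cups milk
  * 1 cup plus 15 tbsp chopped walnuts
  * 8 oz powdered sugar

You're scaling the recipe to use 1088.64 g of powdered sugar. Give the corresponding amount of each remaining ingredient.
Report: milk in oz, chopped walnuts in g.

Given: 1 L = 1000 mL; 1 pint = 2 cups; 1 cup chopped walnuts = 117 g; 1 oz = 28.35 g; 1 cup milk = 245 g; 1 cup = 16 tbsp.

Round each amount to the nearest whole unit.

milk: 145 oz; chopped walnuts: 1088 g

The original recipe has 226.8 g of powdered sugar, so the scaling factor is 1088.64 ÷ 226.8 = 24/5 = 4.8.
milk: 3.5 cup × 24/5 × 245 g/cup ÷ 28.35 g/oz ≈ 145 oz
chopped walnuts: (1 cup + 15 tbsp = 1.9375 cup) × 24/5 × 117 g/cup ≈ 1088 g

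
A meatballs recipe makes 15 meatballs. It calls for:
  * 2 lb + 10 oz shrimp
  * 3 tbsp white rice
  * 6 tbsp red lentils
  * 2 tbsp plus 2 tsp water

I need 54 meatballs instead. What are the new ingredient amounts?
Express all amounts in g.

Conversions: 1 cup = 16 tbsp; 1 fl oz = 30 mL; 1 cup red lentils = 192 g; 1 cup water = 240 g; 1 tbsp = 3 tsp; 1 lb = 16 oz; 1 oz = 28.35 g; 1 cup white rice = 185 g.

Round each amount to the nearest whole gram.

Scaling factor: 54/15 = 18/5 = 3.6.
shrimp: (2 lb + 10 oz = 2.625 lb) × 18/5 × 16 oz/lb × 28.35 g/oz ≈ 4287 g
white rice: 3 tbsp × 18/5 ÷ 16 tbsp/cup × 185 g/cup ≈ 125 g
red lentils: 6 tbsp × 18/5 ÷ 16 tbsp/cup × 192 g/cup ≈ 259 g
water: (2 tbsp + 2 tsp = 8/3 tbsp) × 18/5 ÷ 16 tbsp/cup × 240 g/cup = 144 g

shrimp: 4287 g; white rice: 125 g; red lentils: 259 g; water: 144 g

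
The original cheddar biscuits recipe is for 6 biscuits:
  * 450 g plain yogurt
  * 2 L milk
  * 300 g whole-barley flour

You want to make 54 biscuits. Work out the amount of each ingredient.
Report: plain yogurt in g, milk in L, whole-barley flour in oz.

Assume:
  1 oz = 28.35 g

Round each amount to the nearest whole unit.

Scaling factor: 54/6 = 9.
plain yogurt: 450 g × 9 = 4050 g
milk: 2 L × 9 = 18 L
whole-barley flour: 300 g × 9 ÷ 28.35 g/oz ≈ 95 oz

plain yogurt: 4050 g; milk: 18 L; whole-barley flour: 95 oz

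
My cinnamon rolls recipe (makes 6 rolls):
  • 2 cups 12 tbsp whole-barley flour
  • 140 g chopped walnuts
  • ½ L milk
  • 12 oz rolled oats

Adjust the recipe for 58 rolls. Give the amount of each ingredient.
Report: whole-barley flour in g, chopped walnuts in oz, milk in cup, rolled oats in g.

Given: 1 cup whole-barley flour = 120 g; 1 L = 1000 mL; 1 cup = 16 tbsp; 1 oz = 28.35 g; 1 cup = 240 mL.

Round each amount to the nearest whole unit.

whole-barley flour: 3190 g; chopped walnuts: 48 oz; milk: 20 cup; rolled oats: 3289 g

Scaling factor: 58/6 = 29/3.
whole-barley flour: (2 cup + 12 tbsp = 2.75 cup) × 29/3 × 120 g/cup = 3190 g
chopped walnuts: 140 g × 29/3 ÷ 28.35 g/oz ≈ 48 oz
milk: 0.5 L × 29/3 × 1000 mL/L ÷ 240 mL/cup ≈ 20 cup
rolled oats: 12 oz × 29/3 × 28.35 g/oz ≈ 3289 g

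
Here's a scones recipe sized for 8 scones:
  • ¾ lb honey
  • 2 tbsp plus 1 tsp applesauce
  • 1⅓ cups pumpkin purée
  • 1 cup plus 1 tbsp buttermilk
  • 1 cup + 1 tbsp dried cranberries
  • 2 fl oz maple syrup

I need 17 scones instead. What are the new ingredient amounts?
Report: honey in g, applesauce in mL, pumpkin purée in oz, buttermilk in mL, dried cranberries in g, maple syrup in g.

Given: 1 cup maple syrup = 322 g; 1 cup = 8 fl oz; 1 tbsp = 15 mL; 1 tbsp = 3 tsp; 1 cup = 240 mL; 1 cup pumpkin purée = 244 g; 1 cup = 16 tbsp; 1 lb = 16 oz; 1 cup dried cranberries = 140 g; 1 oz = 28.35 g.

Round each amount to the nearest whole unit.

honey: 723 g; applesauce: 74 mL; pumpkin purée: 24 oz; buttermilk: 542 mL; dried cranberries: 316 g; maple syrup: 171 g

Scaling factor: 17/8 = 2.125.
honey: 0.75 lb × 17/8 × 16 oz/lb × 28.35 g/oz ≈ 723 g
applesauce: (2 tbsp + 1 tsp = 7/3 tbsp) × 17/8 × 15 mL/tbsp ≈ 74 mL
pumpkin purée: 4/3 cup × 17/8 × 244 g/cup ÷ 28.35 g/oz ≈ 24 oz
buttermilk: (1 cup + 1 tbsp = 1.0625 cup) × 17/8 × 240 mL/cup ≈ 542 mL
dried cranberries: (1 cup + 1 tbsp = 1.0625 cup) × 17/8 × 140 g/cup ≈ 316 g
maple syrup: 2 fl oz × 17/8 ÷ 8 fl oz/cup × 322 g/cup ≈ 171 g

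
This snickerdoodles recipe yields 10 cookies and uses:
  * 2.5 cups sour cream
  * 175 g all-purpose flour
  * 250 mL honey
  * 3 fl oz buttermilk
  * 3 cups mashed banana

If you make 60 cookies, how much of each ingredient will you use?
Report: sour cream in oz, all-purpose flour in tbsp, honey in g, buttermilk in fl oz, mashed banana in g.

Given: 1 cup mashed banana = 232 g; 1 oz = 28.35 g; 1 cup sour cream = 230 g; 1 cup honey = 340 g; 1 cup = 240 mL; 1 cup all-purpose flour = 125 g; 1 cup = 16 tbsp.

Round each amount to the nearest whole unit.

Scaling factor: 60/10 = 6.
sour cream: 2.5 cup × 6 × 230 g/cup ÷ 28.35 g/oz ≈ 122 oz
all-purpose flour: 175 g × 6 ÷ 125 g/cup × 16 tbsp/cup ≈ 134 tbsp
honey: 250 mL × 6 ÷ 240 mL/cup × 340 g/cup = 2125 g
buttermilk: 3 fl oz × 6 = 18 fl oz
mashed banana: 3 cup × 6 × 232 g/cup = 4176 g

sour cream: 122 oz; all-purpose flour: 134 tbsp; honey: 2125 g; buttermilk: 18 fl oz; mashed banana: 4176 g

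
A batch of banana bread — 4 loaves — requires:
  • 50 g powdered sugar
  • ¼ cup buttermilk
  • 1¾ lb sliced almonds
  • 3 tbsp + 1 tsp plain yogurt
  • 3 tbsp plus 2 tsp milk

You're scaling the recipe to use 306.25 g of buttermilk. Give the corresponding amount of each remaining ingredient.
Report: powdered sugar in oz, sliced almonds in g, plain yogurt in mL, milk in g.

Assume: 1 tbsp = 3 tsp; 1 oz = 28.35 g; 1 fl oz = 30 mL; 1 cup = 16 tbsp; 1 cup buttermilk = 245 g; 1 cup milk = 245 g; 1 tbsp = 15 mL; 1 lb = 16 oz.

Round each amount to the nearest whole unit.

powdered sugar: 9 oz; sliced almonds: 3969 g; plain yogurt: 250 mL; milk: 281 g

The original recipe has 61.25 g of buttermilk, so the scaling factor is 306.25 ÷ 61.25 = 5.
powdered sugar: 50 g × 5 ÷ 28.35 g/oz ≈ 9 oz
sliced almonds: 1.75 lb × 5 × 16 oz/lb × 28.35 g/oz = 3969 g
plain yogurt: (3 tbsp + 1 tsp = 10/3 tbsp) × 5 × 15 mL/tbsp = 250 mL
milk: (3 tbsp + 2 tsp = 11/3 tbsp) × 5 ÷ 16 tbsp/cup × 245 g/cup ≈ 281 g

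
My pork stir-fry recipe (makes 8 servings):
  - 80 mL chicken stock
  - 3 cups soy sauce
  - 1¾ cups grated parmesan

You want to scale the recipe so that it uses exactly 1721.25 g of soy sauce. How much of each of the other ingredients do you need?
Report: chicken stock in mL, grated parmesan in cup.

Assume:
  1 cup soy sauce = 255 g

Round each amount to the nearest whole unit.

The original recipe has 765 g of soy sauce, so the scaling factor is 1721.25 ÷ 765 = 9/4 = 2.25.
chicken stock: 80 mL × 9/4 = 180 mL
grated parmesan: 1.75 cup × 9/4 ≈ 4 cup

chicken stock: 180 mL; grated parmesan: 4 cup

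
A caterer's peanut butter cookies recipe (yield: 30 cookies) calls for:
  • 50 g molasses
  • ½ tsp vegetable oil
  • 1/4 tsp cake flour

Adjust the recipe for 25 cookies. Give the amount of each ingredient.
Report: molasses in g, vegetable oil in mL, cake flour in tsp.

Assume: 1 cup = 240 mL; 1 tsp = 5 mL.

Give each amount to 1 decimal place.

Scaling factor: 25/30 = 5/6.
molasses: 50 g × 5/6 ≈ 41.7 g
vegetable oil: 0.5 tsp × 5/6 × 5 mL/tsp ≈ 2.1 mL
cake flour: 0.25 tsp × 5/6 ≈ 0.2 tsp

molasses: 41.7 g; vegetable oil: 2.1 mL; cake flour: 0.2 tsp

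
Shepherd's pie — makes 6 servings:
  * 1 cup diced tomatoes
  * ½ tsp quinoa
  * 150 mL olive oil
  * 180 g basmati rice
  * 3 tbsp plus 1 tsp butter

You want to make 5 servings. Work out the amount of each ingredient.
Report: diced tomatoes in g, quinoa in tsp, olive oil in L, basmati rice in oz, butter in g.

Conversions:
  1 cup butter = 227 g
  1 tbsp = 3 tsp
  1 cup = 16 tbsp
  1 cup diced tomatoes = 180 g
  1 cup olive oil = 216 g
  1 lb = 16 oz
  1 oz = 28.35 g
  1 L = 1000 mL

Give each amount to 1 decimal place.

diced tomatoes: 150.0 g; quinoa: 0.4 tsp; olive oil: 0.1 L; basmati rice: 5.3 oz; butter: 39.4 g

Scaling factor: 5/6.
diced tomatoes: 1 cup × 5/6 × 180 g/cup = 150.0 g
quinoa: 0.5 tsp × 5/6 ≈ 0.4 tsp
olive oil: 150 mL × 5/6 ÷ 1000 mL/L ≈ 0.1 L
basmati rice: 180 g × 5/6 ÷ 28.35 g/oz ≈ 5.3 oz
butter: (3 tbsp + 1 tsp = 10/3 tbsp) × 5/6 ÷ 16 tbsp/cup × 227 g/cup ≈ 39.4 g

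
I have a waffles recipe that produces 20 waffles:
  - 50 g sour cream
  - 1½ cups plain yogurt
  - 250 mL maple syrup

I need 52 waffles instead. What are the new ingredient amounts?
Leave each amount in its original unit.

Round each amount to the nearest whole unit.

sour cream: 130 g; plain yogurt: 4 cup; maple syrup: 650 mL

Scaling factor: 52/20 = 13/5 = 2.6.
sour cream: 50 g × 13/5 = 130 g
plain yogurt: 1.5 cup × 13/5 ≈ 4 cup
maple syrup: 250 mL × 13/5 = 650 mL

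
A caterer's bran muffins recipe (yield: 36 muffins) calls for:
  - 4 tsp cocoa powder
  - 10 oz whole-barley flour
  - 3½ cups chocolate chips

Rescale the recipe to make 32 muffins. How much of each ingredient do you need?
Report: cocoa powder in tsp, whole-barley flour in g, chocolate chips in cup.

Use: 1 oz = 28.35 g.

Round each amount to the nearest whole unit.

cocoa powder: 4 tsp; whole-barley flour: 252 g; chocolate chips: 3 cup

Scaling factor: 32/36 = 8/9.
cocoa powder: 4 tsp × 8/9 ≈ 4 tsp
whole-barley flour: 10 oz × 8/9 × 28.35 g/oz = 252 g
chocolate chips: 3.5 cup × 8/9 ≈ 3 cup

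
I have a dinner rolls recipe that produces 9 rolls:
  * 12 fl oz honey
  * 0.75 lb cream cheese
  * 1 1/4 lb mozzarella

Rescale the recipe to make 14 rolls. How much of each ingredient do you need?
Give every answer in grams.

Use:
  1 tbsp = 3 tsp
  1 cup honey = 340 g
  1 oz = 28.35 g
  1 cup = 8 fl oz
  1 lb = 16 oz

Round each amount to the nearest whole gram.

Scaling factor: 14/9.
honey: 12 fl oz × 14/9 ÷ 8 fl oz/cup × 340 g/cup ≈ 793 g
cream cheese: 0.75 lb × 14/9 × 16 oz/lb × 28.35 g/oz ≈ 529 g
mozzarella: 1.25 lb × 14/9 × 16 oz/lb × 28.35 g/oz = 882 g

honey: 793 g; cream cheese: 529 g; mozzarella: 882 g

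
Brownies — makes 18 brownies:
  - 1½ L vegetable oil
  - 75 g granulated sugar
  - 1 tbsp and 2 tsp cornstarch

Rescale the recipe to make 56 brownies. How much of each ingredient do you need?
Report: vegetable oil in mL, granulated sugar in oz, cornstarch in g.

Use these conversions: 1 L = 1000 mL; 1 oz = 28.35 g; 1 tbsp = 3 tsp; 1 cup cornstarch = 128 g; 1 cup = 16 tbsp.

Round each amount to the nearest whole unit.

Scaling factor: 56/18 = 28/9.
vegetable oil: 1.5 L × 28/9 × 1000 mL/L ≈ 4667 mL
granulated sugar: 75 g × 28/9 ÷ 28.35 g/oz ≈ 8 oz
cornstarch: (1 tbsp + 2 tsp = 5/3 tbsp) × 28/9 ÷ 16 tbsp/cup × 128 g/cup ≈ 41 g

vegetable oil: 4667 mL; granulated sugar: 8 oz; cornstarch: 41 g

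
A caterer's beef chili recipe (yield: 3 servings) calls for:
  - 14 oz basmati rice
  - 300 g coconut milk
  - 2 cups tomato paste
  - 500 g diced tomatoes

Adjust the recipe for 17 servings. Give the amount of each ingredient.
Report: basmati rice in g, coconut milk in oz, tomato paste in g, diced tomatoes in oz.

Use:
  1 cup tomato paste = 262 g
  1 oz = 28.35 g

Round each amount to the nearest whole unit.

basmati rice: 2249 g; coconut milk: 60 oz; tomato paste: 2969 g; diced tomatoes: 100 oz

Scaling factor: 17/3.
basmati rice: 14 oz × 17/3 × 28.35 g/oz ≈ 2249 g
coconut milk: 300 g × 17/3 ÷ 28.35 g/oz ≈ 60 oz
tomato paste: 2 cup × 17/3 × 262 g/cup ≈ 2969 g
diced tomatoes: 500 g × 17/3 ÷ 28.35 g/oz ≈ 100 oz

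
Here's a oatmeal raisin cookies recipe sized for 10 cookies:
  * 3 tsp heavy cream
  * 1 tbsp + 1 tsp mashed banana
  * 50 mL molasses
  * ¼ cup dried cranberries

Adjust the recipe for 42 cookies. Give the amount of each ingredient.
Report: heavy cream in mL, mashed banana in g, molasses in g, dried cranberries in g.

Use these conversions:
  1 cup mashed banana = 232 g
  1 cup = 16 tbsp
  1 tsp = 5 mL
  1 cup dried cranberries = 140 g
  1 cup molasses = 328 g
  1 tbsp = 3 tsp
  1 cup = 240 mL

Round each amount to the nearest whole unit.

heavy cream: 63 mL; mashed banana: 81 g; molasses: 287 g; dried cranberries: 147 g

Scaling factor: 42/10 = 21/5 = 4.2.
heavy cream: 3 tsp × 21/5 × 5 mL/tsp = 63 mL
mashed banana: (1 tbsp + 1 tsp = 4/3 tbsp) × 21/5 ÷ 16 tbsp/cup × 232 g/cup ≈ 81 g
molasses: 50 mL × 21/5 ÷ 240 mL/cup × 328 g/cup = 287 g
dried cranberries: 0.25 cup × 21/5 × 140 g/cup = 147 g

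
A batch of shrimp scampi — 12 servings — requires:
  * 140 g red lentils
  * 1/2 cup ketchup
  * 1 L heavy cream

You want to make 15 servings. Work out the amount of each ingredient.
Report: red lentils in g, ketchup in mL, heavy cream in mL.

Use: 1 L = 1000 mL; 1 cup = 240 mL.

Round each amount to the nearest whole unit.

Scaling factor: 15/12 = 5/4 = 1.25.
red lentils: 140 g × 5/4 = 175 g
ketchup: 0.5 cup × 5/4 × 240 mL/cup = 150 mL
heavy cream: 1 L × 5/4 × 1000 mL/L = 1250 mL

red lentils: 175 g; ketchup: 150 mL; heavy cream: 1250 mL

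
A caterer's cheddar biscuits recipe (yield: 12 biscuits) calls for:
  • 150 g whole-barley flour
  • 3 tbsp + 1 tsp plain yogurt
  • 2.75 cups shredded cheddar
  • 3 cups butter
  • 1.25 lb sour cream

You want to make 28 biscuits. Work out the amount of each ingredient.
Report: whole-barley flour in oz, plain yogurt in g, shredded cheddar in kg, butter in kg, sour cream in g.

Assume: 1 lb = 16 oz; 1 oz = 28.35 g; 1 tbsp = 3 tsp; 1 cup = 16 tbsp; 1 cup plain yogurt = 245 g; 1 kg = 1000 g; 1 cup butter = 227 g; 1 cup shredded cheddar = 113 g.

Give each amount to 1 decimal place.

whole-barley flour: 12.3 oz; plain yogurt: 119.1 g; shredded cheddar: 0.7 kg; butter: 1.6 kg; sour cream: 1323.0 g

Scaling factor: 28/12 = 7/3.
whole-barley flour: 150 g × 7/3 ÷ 28.35 g/oz ≈ 12.3 oz
plain yogurt: (3 tbsp + 1 tsp = 10/3 tbsp) × 7/3 ÷ 16 tbsp/cup × 245 g/cup ≈ 119.1 g
shredded cheddar: 2.75 cup × 7/3 × 113 g/cup ÷ 1000 g/kg ≈ 0.7 kg
butter: 3 cup × 7/3 × 227 g/cup ÷ 1000 g/kg ≈ 1.6 kg
sour cream: 1.25 lb × 7/3 × 16 oz/lb × 28.35 g/oz = 1323.0 g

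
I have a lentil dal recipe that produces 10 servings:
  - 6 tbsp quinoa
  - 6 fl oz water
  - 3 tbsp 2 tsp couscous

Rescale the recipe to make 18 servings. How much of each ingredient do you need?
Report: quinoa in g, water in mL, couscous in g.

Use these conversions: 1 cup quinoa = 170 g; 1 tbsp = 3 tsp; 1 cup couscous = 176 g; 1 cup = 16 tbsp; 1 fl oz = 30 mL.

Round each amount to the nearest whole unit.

quinoa: 115 g; water: 324 mL; couscous: 73 g

Scaling factor: 18/10 = 9/5 = 1.8.
quinoa: 6 tbsp × 9/5 ÷ 16 tbsp/cup × 170 g/cup ≈ 115 g
water: 6 fl oz × 9/5 × 30 mL/fl oz = 324 mL
couscous: (3 tbsp + 2 tsp = 11/3 tbsp) × 9/5 ÷ 16 tbsp/cup × 176 g/cup ≈ 73 g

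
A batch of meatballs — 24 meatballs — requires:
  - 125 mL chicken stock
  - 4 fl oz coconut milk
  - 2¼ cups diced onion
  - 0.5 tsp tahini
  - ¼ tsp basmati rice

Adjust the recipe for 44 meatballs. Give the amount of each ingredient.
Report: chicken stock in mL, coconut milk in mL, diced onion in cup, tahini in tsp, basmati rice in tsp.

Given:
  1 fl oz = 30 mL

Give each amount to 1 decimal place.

Scaling factor: 44/24 = 11/6.
chicken stock: 125 mL × 11/6 ≈ 229.2 mL
coconut milk: 4 fl oz × 11/6 × 30 mL/fl oz = 220.0 mL
diced onion: 2.25 cup × 11/6 ≈ 4.1 cup
tahini: 0.5 tsp × 11/6 ≈ 0.9 tsp
basmati rice: 0.25 tsp × 11/6 ≈ 0.5 tsp

chicken stock: 229.2 mL; coconut milk: 220.0 mL; diced onion: 4.1 cup; tahini: 0.9 tsp; basmati rice: 0.5 tsp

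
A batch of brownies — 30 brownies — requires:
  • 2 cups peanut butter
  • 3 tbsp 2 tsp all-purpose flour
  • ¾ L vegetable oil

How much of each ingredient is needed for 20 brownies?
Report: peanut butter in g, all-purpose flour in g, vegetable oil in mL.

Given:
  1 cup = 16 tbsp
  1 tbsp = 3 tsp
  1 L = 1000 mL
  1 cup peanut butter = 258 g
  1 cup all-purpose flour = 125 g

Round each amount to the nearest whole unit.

Scaling factor: 20/30 = 2/3.
peanut butter: 2 cup × 2/3 × 258 g/cup = 344 g
all-purpose flour: (3 tbsp + 2 tsp = 11/3 tbsp) × 2/3 ÷ 16 tbsp/cup × 125 g/cup ≈ 19 g
vegetable oil: 0.75 L × 2/3 × 1000 mL/L = 500 mL

peanut butter: 344 g; all-purpose flour: 19 g; vegetable oil: 500 mL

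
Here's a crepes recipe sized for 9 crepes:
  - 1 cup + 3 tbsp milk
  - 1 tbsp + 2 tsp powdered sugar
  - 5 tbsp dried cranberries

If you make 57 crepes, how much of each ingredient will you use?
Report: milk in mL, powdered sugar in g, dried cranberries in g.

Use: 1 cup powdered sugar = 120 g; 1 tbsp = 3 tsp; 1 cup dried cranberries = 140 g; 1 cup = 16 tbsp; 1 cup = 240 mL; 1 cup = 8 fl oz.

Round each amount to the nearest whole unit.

Scaling factor: 57/9 = 19/3.
milk: (1 cup + 3 tbsp = 1.1875 cup) × 19/3 × 240 mL/cup = 1805 mL
powdered sugar: (1 tbsp + 2 tsp = 5/3 tbsp) × 19/3 ÷ 16 tbsp/cup × 120 g/cup ≈ 79 g
dried cranberries: 5 tbsp × 19/3 ÷ 16 tbsp/cup × 140 g/cup ≈ 277 g

milk: 1805 mL; powdered sugar: 79 g; dried cranberries: 277 g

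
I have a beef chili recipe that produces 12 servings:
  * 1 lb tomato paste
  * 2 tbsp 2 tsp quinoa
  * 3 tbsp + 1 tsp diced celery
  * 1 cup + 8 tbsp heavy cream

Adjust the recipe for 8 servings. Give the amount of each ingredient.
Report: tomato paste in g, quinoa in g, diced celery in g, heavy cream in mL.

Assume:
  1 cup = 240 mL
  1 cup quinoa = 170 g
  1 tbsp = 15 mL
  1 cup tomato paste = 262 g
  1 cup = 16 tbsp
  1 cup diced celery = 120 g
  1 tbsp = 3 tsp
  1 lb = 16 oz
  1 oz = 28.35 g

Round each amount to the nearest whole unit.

Scaling factor: 8/12 = 2/3.
tomato paste: 1 lb × 2/3 × 16 oz/lb × 28.35 g/oz ≈ 302 g
quinoa: (2 tbsp + 2 tsp = 8/3 tbsp) × 2/3 ÷ 16 tbsp/cup × 170 g/cup ≈ 19 g
diced celery: (3 tbsp + 1 tsp = 10/3 tbsp) × 2/3 ÷ 16 tbsp/cup × 120 g/cup ≈ 17 g
heavy cream: (1 cup + 8 tbsp = 1.5 cup) × 2/3 × 240 mL/cup = 240 mL

tomato paste: 302 g; quinoa: 19 g; diced celery: 17 g; heavy cream: 240 mL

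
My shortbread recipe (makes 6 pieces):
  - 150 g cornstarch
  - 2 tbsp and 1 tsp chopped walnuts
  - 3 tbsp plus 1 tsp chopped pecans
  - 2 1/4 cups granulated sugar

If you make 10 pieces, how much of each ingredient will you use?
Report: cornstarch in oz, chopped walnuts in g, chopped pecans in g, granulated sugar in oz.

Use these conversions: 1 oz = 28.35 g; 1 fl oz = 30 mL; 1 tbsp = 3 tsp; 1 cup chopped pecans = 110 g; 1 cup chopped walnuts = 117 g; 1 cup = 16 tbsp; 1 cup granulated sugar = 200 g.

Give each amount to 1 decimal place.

cornstarch: 8.8 oz; chopped walnuts: 28.4 g; chopped pecans: 38.2 g; granulated sugar: 26.5 oz

Scaling factor: 10/6 = 5/3.
cornstarch: 150 g × 5/3 ÷ 28.35 g/oz ≈ 8.8 oz
chopped walnuts: (2 tbsp + 1 tsp = 7/3 tbsp) × 5/3 ÷ 16 tbsp/cup × 117 g/cup ≈ 28.4 g
chopped pecans: (3 tbsp + 1 tsp = 10/3 tbsp) × 5/3 ÷ 16 tbsp/cup × 110 g/cup ≈ 38.2 g
granulated sugar: 2.25 cup × 5/3 × 200 g/cup ÷ 28.35 g/oz ≈ 26.5 oz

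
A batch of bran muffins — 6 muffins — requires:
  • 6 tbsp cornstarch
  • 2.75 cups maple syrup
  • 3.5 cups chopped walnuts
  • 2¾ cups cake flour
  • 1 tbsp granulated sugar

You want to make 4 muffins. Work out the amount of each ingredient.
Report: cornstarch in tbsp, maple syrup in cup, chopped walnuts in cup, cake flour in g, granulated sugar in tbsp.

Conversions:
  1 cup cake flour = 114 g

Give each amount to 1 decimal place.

cornstarch: 4.0 tbsp; maple syrup: 1.8 cup; chopped walnuts: 2.3 cup; cake flour: 209.0 g; granulated sugar: 0.7 tbsp

Scaling factor: 4/6 = 2/3.
cornstarch: 6 tbsp × 2/3 = 4.0 tbsp
maple syrup: 2.75 cup × 2/3 ≈ 1.8 cup
chopped walnuts: 3.5 cup × 2/3 ≈ 2.3 cup
cake flour: 2.75 cup × 2/3 × 114 g/cup = 209.0 g
granulated sugar: 1 tbsp × 2/3 ≈ 0.7 tbsp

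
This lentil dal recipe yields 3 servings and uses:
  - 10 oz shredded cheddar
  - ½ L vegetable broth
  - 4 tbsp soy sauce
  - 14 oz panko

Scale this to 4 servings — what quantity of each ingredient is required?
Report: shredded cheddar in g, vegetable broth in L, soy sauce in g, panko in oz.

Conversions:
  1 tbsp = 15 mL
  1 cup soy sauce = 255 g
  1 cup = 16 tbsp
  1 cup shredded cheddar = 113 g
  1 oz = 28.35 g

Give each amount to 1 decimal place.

Scaling factor: 4/3.
shredded cheddar: 10 oz × 4/3 × 28.35 g/oz = 378.0 g
vegetable broth: 0.5 L × 4/3 ≈ 0.7 L
soy sauce: 4 tbsp × 4/3 ÷ 16 tbsp/cup × 255 g/cup = 85.0 g
panko: 14 oz × 4/3 ≈ 18.7 oz

shredded cheddar: 378.0 g; vegetable broth: 0.7 L; soy sauce: 85.0 g; panko: 18.7 oz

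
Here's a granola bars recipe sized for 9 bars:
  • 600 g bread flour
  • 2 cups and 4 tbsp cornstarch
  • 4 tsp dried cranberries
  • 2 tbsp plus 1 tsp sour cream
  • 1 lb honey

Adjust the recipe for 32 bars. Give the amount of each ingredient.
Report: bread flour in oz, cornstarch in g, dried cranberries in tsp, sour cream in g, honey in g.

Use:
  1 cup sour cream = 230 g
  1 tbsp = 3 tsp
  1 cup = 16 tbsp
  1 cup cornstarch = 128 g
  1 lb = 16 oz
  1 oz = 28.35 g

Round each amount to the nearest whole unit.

Scaling factor: 32/9.
bread flour: 600 g × 32/9 ÷ 28.35 g/oz ≈ 75 oz
cornstarch: (2 cup + 4 tbsp = 2.25 cup) × 32/9 × 128 g/cup = 1024 g
dried cranberries: 4 tsp × 32/9 ≈ 14 tsp
sour cream: (2 tbsp + 1 tsp = 7/3 tbsp) × 32/9 ÷ 16 tbsp/cup × 230 g/cup ≈ 119 g
honey: 1 lb × 32/9 × 16 oz/lb × 28.35 g/oz ≈ 1613 g

bread flour: 75 oz; cornstarch: 1024 g; dried cranberries: 14 tsp; sour cream: 119 g; honey: 1613 g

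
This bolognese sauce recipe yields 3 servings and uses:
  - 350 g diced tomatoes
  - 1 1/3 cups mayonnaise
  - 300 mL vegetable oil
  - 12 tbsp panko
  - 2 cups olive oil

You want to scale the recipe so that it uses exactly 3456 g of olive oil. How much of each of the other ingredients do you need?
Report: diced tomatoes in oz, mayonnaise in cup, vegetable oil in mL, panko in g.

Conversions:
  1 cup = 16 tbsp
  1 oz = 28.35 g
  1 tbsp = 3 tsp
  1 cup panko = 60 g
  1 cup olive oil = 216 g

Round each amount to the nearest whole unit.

diced tomatoes: 99 oz; mayonnaise: 11 cup; vegetable oil: 2400 mL; panko: 360 g

The original recipe has 432 g of olive oil, so the scaling factor is 3456 ÷ 432 = 8.
diced tomatoes: 350 g × 8 ÷ 28.35 g/oz ≈ 99 oz
mayonnaise: 4/3 cup × 8 ≈ 11 cup
vegetable oil: 300 mL × 8 = 2400 mL
panko: 12 tbsp × 8 ÷ 16 tbsp/cup × 60 g/cup = 360 g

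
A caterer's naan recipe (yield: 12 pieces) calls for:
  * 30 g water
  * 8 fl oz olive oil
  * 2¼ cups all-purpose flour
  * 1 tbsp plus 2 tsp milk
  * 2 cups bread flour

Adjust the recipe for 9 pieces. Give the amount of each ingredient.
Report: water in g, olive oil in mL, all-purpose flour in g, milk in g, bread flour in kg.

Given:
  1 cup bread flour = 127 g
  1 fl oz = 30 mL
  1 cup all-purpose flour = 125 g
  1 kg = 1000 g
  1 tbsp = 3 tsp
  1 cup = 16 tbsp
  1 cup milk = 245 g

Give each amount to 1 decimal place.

Scaling factor: 9/12 = 3/4 = 0.75.
water: 30 g × 3/4 = 22.5 g
olive oil: 8 fl oz × 3/4 × 30 mL/fl oz = 180.0 mL
all-purpose flour: 2.25 cup × 3/4 × 125 g/cup ≈ 210.9 g
milk: (1 tbsp + 2 tsp = 5/3 tbsp) × 3/4 ÷ 16 tbsp/cup × 245 g/cup ≈ 19.1 g
bread flour: 2 cup × 3/4 × 127 g/cup ÷ 1000 g/kg ≈ 0.2 kg

water: 22.5 g; olive oil: 180.0 mL; all-purpose flour: 210.9 g; milk: 19.1 g; bread flour: 0.2 kg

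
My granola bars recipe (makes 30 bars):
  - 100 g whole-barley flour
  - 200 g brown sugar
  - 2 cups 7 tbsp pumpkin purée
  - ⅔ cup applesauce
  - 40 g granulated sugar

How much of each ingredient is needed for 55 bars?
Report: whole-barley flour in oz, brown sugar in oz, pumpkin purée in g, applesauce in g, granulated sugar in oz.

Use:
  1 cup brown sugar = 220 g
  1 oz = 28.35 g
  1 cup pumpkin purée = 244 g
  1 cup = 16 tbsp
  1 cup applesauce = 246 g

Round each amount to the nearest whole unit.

Scaling factor: 55/30 = 11/6.
whole-barley flour: 100 g × 11/6 ÷ 28.35 g/oz ≈ 6 oz
brown sugar: 200 g × 11/6 ÷ 28.35 g/oz ≈ 13 oz
pumpkin purée: (2 cup + 7 tbsp = 2.4375 cup) × 11/6 × 244 g/cup ≈ 1090 g
applesauce: 2/3 cup × 11/6 × 246 g/cup ≈ 301 g
granulated sugar: 40 g × 11/6 ÷ 28.35 g/oz ≈ 3 oz

whole-barley flour: 6 oz; brown sugar: 13 oz; pumpkin purée: 1090 g; applesauce: 301 g; granulated sugar: 3 oz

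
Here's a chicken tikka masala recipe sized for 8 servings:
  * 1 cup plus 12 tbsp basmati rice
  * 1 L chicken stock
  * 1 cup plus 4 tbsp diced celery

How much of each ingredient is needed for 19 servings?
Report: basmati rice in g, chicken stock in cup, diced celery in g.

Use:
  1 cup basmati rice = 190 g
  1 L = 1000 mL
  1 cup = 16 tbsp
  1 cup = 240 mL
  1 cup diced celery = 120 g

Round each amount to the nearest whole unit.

Scaling factor: 19/8 = 2.375.
basmati rice: (1 cup + 12 tbsp = 1.75 cup) × 19/8 × 190 g/cup ≈ 790 g
chicken stock: 1 L × 19/8 × 1000 mL/L ÷ 240 mL/cup ≈ 10 cup
diced celery: (1 cup + 4 tbsp = 1.25 cup) × 19/8 × 120 g/cup ≈ 356 g

basmati rice: 790 g; chicken stock: 10 cup; diced celery: 356 g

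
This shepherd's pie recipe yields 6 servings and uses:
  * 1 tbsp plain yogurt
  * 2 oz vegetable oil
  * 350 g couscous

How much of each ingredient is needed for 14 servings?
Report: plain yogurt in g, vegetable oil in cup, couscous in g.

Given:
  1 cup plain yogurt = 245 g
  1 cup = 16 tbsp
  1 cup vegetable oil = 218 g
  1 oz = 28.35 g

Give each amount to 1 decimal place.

plain yogurt: 35.7 g; vegetable oil: 0.6 cup; couscous: 816.7 g

Scaling factor: 14/6 = 7/3.
plain yogurt: 1 tbsp × 7/3 ÷ 16 tbsp/cup × 245 g/cup ≈ 35.7 g
vegetable oil: 2 oz × 7/3 × 28.35 g/oz ÷ 218 g/cup ≈ 0.6 cup
couscous: 350 g × 7/3 ≈ 816.7 g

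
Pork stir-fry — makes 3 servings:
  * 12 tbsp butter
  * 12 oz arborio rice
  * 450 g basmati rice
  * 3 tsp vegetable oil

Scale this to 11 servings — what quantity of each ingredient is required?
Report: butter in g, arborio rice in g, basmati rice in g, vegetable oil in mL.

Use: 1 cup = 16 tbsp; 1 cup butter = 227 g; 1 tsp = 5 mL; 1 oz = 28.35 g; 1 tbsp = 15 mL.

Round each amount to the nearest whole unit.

butter: 624 g; arborio rice: 1247 g; basmati rice: 1650 g; vegetable oil: 55 mL

Scaling factor: 11/3.
butter: 12 tbsp × 11/3 ÷ 16 tbsp/cup × 227 g/cup ≈ 624 g
arborio rice: 12 oz × 11/3 × 28.35 g/oz ≈ 1247 g
basmati rice: 450 g × 11/3 = 1650 g
vegetable oil: 3 tsp × 11/3 × 5 mL/tsp = 55 mL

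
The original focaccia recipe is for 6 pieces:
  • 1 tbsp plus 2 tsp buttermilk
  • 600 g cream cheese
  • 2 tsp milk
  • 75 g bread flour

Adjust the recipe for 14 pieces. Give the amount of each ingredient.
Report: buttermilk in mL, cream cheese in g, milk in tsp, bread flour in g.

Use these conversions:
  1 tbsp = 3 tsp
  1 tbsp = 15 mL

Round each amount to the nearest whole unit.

Scaling factor: 14/6 = 7/3.
buttermilk: (1 tbsp + 2 tsp = 5/3 tbsp) × 7/3 × 15 mL/tbsp ≈ 58 mL
cream cheese: 600 g × 7/3 = 1400 g
milk: 2 tsp × 7/3 ≈ 5 tsp
bread flour: 75 g × 7/3 = 175 g

buttermilk: 58 mL; cream cheese: 1400 g; milk: 5 tsp; bread flour: 175 g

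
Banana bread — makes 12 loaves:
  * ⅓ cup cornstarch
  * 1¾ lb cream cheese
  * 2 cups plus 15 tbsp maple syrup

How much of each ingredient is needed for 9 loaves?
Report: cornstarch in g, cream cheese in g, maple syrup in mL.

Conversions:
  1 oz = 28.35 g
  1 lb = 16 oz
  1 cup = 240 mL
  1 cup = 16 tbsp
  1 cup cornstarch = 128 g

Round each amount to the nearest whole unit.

cornstarch: 32 g; cream cheese: 595 g; maple syrup: 529 mL

Scaling factor: 9/12 = 3/4 = 0.75.
cornstarch: 1/3 cup × 3/4 × 128 g/cup = 32 g
cream cheese: 1.75 lb × 3/4 × 16 oz/lb × 28.35 g/oz ≈ 595 g
maple syrup: (2 cup + 15 tbsp = 2.9375 cup) × 3/4 × 240 mL/cup ≈ 529 mL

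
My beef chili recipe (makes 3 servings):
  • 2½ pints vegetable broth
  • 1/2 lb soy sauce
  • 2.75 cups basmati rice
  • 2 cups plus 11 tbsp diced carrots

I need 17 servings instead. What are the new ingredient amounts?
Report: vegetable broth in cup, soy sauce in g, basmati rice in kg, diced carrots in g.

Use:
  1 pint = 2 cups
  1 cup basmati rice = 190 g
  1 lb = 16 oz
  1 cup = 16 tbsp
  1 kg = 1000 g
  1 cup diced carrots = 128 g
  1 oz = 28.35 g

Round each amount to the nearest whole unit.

vegetable broth: 28 cup; soy sauce: 1285 g; basmati rice: 3 kg; diced carrots: 1949 g

Scaling factor: 17/3.
vegetable broth: 2.5 pint × 17/3 × 2 cup/pint ≈ 28 cup
soy sauce: 0.5 lb × 17/3 × 16 oz/lb × 28.35 g/oz ≈ 1285 g
basmati rice: 2.75 cup × 17/3 × 190 g/cup ÷ 1000 g/kg ≈ 3 kg
diced carrots: (2 cup + 11 tbsp = 2.6875 cup) × 17/3 × 128 g/cup ≈ 1949 g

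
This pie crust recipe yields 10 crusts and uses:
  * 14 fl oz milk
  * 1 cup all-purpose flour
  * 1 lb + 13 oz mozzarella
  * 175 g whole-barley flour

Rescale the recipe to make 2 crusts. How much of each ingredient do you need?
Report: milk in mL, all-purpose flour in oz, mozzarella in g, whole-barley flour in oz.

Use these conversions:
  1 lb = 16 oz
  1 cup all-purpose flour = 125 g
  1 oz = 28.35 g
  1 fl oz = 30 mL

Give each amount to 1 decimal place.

Scaling factor: 2/10 = 1/5 = 0.2.
milk: 14 fl oz × 1/5 × 30 mL/fl oz = 84.0 mL
all-purpose flour: 1 cup × 1/5 × 125 g/cup ÷ 28.35 g/oz ≈ 0.9 oz
mozzarella: (1 lb + 13 oz = 1.8125 lb) × 1/5 × 16 oz/lb × 28.35 g/oz ≈ 164.4 g
whole-barley flour: 175 g × 1/5 ÷ 28.35 g/oz ≈ 1.2 oz

milk: 84.0 mL; all-purpose flour: 0.9 oz; mozzarella: 164.4 g; whole-barley flour: 1.2 oz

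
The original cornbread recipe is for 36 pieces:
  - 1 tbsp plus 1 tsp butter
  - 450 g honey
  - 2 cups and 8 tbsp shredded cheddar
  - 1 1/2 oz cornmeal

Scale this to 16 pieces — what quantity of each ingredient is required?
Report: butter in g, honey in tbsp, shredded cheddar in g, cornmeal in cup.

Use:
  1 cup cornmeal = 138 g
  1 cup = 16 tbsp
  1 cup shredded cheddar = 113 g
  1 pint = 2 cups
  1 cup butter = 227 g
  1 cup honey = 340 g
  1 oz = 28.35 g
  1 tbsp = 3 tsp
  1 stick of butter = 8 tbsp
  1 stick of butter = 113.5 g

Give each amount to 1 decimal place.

butter: 8.4 g; honey: 9.4 tbsp; shredded cheddar: 125.6 g; cornmeal: 0.1 cup

Scaling factor: 16/36 = 4/9.
butter: (1 tbsp + 1 tsp = 4/3 tbsp) × 4/9 ÷ 8 tbsp/stick × 113.5 g/stick ≈ 8.4 g
honey: 450 g × 4/9 ÷ 340 g/cup × 16 tbsp/cup ≈ 9.4 tbsp
shredded cheddar: (2 cup + 8 tbsp = 2.5 cup) × 4/9 × 113 g/cup ≈ 125.6 g
cornmeal: 1.5 oz × 4/9 × 28.35 g/oz ÷ 138 g/cup ≈ 0.1 cup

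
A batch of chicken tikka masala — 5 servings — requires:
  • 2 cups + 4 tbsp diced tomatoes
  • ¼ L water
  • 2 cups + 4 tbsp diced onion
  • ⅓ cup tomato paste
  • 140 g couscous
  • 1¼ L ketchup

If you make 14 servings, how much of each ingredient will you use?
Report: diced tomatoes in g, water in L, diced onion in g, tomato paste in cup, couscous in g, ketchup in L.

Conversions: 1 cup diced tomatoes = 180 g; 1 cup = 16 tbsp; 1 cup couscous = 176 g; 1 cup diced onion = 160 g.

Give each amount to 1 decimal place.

diced tomatoes: 1134.0 g; water: 0.7 L; diced onion: 1008.0 g; tomato paste: 0.9 cup; couscous: 392.0 g; ketchup: 3.5 L

Scaling factor: 14/5 = 2.8.
diced tomatoes: (2 cup + 4 tbsp = 2.25 cup) × 14/5 × 180 g/cup = 1134.0 g
water: 0.25 L × 14/5 = 0.7 L
diced onion: (2 cup + 4 tbsp = 2.25 cup) × 14/5 × 160 g/cup = 1008.0 g
tomato paste: 1/3 cup × 14/5 ≈ 0.9 cup
couscous: 140 g × 14/5 = 392.0 g
ketchup: 1.25 L × 14/5 = 3.5 L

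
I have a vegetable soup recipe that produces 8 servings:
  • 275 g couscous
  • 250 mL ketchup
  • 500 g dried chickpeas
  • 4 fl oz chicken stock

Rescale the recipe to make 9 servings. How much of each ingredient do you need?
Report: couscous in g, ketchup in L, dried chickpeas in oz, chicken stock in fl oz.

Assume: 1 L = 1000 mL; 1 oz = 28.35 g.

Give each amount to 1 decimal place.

couscous: 309.4 g; ketchup: 0.3 L; dried chickpeas: 19.8 oz; chicken stock: 4.5 fl oz

Scaling factor: 9/8 = 1.125.
couscous: 275 g × 9/8 ≈ 309.4 g
ketchup: 250 mL × 9/8 ÷ 1000 mL/L ≈ 0.3 L
dried chickpeas: 500 g × 9/8 ÷ 28.35 g/oz ≈ 19.8 oz
chicken stock: 4 fl oz × 9/8 = 4.5 fl oz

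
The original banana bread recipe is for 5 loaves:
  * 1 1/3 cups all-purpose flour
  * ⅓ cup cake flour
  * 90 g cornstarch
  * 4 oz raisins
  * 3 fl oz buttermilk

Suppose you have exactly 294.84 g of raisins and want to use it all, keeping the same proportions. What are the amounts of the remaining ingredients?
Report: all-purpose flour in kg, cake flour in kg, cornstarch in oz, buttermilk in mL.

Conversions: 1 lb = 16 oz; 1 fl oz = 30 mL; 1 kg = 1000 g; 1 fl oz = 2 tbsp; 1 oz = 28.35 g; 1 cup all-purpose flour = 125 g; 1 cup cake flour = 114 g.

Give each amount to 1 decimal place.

all-purpose flour: 0.4 kg; cake flour: 0.1 kg; cornstarch: 8.3 oz; buttermilk: 234.0 mL

The original recipe has 113.4 g of raisins, so the scaling factor is 294.84 ÷ 113.4 = 13/5 = 2.6.
all-purpose flour: 4/3 cup × 13/5 × 125 g/cup ÷ 1000 g/kg ≈ 0.4 kg
cake flour: 1/3 cup × 13/5 × 114 g/cup ÷ 1000 g/kg ≈ 0.1 kg
cornstarch: 90 g × 13/5 ÷ 28.35 g/oz ≈ 8.3 oz
buttermilk: 3 fl oz × 13/5 × 30 mL/fl oz = 234.0 mL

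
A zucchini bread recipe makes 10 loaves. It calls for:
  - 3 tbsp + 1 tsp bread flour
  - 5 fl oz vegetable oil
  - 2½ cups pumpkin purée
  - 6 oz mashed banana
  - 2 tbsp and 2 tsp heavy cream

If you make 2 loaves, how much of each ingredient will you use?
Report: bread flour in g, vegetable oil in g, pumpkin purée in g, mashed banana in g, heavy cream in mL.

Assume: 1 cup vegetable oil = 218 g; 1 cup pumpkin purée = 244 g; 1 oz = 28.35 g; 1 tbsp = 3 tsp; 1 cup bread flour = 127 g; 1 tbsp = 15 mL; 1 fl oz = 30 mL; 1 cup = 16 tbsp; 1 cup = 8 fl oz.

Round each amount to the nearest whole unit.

Scaling factor: 2/10 = 1/5 = 0.2.
bread flour: (3 tbsp + 1 tsp = 10/3 tbsp) × 1/5 ÷ 16 tbsp/cup × 127 g/cup ≈ 5 g
vegetable oil: 5 fl oz × 1/5 ÷ 8 fl oz/cup × 218 g/cup ≈ 27 g
pumpkin purée: 2.5 cup × 1/5 × 244 g/cup = 122 g
mashed banana: 6 oz × 1/5 × 28.35 g/oz ≈ 34 g
heavy cream: (2 tbsp + 2 tsp = 8/3 tbsp) × 1/5 × 15 mL/tbsp = 8 mL

bread flour: 5 g; vegetable oil: 27 g; pumpkin purée: 122 g; mashed banana: 34 g; heavy cream: 8 mL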